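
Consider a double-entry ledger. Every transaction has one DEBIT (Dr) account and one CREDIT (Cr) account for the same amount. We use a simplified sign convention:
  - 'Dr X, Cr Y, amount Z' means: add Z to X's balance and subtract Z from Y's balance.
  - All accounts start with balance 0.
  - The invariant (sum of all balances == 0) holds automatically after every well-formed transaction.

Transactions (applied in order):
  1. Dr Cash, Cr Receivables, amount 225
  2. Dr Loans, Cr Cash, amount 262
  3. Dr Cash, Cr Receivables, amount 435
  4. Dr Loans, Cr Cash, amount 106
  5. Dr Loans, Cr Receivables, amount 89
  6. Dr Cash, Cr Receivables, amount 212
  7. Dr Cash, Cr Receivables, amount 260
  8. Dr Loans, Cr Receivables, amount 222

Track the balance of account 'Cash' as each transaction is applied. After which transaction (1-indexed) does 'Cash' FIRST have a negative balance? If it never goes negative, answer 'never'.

After txn 1: Cash=225
After txn 2: Cash=-37

Answer: 2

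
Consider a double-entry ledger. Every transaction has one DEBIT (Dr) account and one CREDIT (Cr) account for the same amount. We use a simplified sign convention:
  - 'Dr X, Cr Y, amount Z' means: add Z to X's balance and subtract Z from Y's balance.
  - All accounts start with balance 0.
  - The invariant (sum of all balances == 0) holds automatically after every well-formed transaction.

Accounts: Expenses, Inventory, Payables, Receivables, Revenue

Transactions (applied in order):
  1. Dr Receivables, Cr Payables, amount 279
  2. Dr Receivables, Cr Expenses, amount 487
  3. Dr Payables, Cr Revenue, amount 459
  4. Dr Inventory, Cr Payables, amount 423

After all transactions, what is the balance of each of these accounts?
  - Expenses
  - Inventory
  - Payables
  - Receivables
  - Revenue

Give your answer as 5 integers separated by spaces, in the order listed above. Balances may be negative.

Answer: -487 423 -243 766 -459

Derivation:
After txn 1 (Dr Receivables, Cr Payables, amount 279): Payables=-279 Receivables=279
After txn 2 (Dr Receivables, Cr Expenses, amount 487): Expenses=-487 Payables=-279 Receivables=766
After txn 3 (Dr Payables, Cr Revenue, amount 459): Expenses=-487 Payables=180 Receivables=766 Revenue=-459
After txn 4 (Dr Inventory, Cr Payables, amount 423): Expenses=-487 Inventory=423 Payables=-243 Receivables=766 Revenue=-459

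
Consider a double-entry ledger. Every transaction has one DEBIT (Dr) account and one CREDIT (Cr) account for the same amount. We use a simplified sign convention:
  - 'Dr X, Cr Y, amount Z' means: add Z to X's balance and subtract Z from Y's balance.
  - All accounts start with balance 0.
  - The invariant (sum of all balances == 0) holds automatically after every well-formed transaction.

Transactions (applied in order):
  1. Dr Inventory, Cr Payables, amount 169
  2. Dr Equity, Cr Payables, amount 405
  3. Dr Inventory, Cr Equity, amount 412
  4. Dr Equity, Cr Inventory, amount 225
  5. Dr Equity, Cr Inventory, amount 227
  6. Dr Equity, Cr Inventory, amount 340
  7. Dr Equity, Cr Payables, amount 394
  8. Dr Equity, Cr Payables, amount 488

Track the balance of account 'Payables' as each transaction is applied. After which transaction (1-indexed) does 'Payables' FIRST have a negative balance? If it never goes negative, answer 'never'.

After txn 1: Payables=-169

Answer: 1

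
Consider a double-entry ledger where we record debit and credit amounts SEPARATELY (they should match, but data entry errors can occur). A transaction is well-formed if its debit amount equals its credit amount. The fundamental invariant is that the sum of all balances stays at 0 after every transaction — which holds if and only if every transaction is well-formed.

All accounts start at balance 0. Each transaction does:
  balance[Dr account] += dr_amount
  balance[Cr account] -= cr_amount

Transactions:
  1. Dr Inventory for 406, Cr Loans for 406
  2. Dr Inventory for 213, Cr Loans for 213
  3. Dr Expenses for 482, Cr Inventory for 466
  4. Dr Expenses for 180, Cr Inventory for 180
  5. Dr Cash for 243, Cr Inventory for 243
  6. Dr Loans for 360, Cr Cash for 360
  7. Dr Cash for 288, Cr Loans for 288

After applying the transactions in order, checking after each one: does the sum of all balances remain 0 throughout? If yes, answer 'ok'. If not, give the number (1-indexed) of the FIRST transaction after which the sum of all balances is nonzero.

After txn 1: dr=406 cr=406 sum_balances=0
After txn 2: dr=213 cr=213 sum_balances=0
After txn 3: dr=482 cr=466 sum_balances=16
After txn 4: dr=180 cr=180 sum_balances=16
After txn 5: dr=243 cr=243 sum_balances=16
After txn 6: dr=360 cr=360 sum_balances=16
After txn 7: dr=288 cr=288 sum_balances=16

Answer: 3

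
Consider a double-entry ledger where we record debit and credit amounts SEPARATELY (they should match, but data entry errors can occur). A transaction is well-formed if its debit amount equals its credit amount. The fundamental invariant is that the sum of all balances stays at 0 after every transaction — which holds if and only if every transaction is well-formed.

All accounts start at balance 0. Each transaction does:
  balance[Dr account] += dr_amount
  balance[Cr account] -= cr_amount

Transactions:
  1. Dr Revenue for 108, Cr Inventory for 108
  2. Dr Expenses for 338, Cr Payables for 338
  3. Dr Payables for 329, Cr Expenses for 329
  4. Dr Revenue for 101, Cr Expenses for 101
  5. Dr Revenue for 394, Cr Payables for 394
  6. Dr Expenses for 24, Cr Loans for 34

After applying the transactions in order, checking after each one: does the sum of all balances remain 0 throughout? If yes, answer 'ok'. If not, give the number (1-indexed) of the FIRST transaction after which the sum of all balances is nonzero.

After txn 1: dr=108 cr=108 sum_balances=0
After txn 2: dr=338 cr=338 sum_balances=0
After txn 3: dr=329 cr=329 sum_balances=0
After txn 4: dr=101 cr=101 sum_balances=0
After txn 5: dr=394 cr=394 sum_balances=0
After txn 6: dr=24 cr=34 sum_balances=-10

Answer: 6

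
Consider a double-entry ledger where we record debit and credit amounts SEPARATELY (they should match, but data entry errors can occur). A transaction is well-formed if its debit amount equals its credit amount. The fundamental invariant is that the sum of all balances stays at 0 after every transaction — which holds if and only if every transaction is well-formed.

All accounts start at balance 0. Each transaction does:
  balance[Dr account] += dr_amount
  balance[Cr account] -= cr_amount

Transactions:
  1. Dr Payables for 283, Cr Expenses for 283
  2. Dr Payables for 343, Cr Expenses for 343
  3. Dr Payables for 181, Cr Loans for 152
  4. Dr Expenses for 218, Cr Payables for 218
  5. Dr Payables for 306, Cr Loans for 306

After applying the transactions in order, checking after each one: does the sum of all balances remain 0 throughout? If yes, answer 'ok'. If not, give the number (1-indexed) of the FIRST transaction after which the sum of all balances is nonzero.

After txn 1: dr=283 cr=283 sum_balances=0
After txn 2: dr=343 cr=343 sum_balances=0
After txn 3: dr=181 cr=152 sum_balances=29
After txn 4: dr=218 cr=218 sum_balances=29
After txn 5: dr=306 cr=306 sum_balances=29

Answer: 3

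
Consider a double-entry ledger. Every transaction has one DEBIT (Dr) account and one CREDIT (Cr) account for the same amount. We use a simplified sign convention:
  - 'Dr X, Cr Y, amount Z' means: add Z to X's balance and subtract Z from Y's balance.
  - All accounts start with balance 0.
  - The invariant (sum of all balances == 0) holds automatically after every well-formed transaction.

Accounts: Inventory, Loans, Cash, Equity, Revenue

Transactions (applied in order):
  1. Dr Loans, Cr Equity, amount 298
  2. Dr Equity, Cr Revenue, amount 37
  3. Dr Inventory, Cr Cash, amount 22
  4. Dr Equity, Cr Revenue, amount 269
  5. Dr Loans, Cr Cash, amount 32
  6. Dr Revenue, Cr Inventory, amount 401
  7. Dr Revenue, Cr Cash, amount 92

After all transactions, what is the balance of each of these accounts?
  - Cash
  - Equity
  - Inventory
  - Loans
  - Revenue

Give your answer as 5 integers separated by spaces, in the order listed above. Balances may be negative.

Answer: -146 8 -379 330 187

Derivation:
After txn 1 (Dr Loans, Cr Equity, amount 298): Equity=-298 Loans=298
After txn 2 (Dr Equity, Cr Revenue, amount 37): Equity=-261 Loans=298 Revenue=-37
After txn 3 (Dr Inventory, Cr Cash, amount 22): Cash=-22 Equity=-261 Inventory=22 Loans=298 Revenue=-37
After txn 4 (Dr Equity, Cr Revenue, amount 269): Cash=-22 Equity=8 Inventory=22 Loans=298 Revenue=-306
After txn 5 (Dr Loans, Cr Cash, amount 32): Cash=-54 Equity=8 Inventory=22 Loans=330 Revenue=-306
After txn 6 (Dr Revenue, Cr Inventory, amount 401): Cash=-54 Equity=8 Inventory=-379 Loans=330 Revenue=95
After txn 7 (Dr Revenue, Cr Cash, amount 92): Cash=-146 Equity=8 Inventory=-379 Loans=330 Revenue=187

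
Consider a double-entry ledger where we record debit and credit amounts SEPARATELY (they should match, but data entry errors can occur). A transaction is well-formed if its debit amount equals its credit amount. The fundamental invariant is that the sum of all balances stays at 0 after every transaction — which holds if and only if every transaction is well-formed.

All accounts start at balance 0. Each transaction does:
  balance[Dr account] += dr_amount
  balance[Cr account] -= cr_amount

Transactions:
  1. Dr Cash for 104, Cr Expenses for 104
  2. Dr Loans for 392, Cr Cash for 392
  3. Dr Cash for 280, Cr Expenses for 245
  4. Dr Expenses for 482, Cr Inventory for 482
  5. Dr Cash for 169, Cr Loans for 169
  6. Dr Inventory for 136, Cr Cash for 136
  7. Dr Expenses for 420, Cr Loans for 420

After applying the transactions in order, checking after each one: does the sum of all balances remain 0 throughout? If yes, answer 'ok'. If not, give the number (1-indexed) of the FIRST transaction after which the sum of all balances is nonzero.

Answer: 3

Derivation:
After txn 1: dr=104 cr=104 sum_balances=0
After txn 2: dr=392 cr=392 sum_balances=0
After txn 3: dr=280 cr=245 sum_balances=35
After txn 4: dr=482 cr=482 sum_balances=35
After txn 5: dr=169 cr=169 sum_balances=35
After txn 6: dr=136 cr=136 sum_balances=35
After txn 7: dr=420 cr=420 sum_balances=35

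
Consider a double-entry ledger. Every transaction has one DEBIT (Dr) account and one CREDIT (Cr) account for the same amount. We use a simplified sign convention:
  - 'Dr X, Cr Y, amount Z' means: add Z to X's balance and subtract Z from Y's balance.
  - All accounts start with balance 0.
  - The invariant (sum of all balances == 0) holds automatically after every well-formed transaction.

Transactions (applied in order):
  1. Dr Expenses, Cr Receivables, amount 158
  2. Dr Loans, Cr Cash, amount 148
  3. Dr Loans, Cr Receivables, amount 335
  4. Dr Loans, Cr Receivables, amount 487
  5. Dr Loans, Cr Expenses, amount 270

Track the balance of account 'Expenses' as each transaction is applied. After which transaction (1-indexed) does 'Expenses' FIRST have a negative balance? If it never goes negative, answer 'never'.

After txn 1: Expenses=158
After txn 2: Expenses=158
After txn 3: Expenses=158
After txn 4: Expenses=158
After txn 5: Expenses=-112

Answer: 5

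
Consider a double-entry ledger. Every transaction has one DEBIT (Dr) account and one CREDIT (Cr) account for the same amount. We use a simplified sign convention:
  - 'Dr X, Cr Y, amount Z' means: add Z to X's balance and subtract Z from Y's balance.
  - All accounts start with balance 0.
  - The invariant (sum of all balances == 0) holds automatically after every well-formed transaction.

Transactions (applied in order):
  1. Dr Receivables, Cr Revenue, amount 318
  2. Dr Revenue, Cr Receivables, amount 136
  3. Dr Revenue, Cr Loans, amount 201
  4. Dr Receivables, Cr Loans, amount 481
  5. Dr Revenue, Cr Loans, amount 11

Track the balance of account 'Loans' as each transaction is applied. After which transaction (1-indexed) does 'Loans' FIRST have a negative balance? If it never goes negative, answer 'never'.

After txn 1: Loans=0
After txn 2: Loans=0
After txn 3: Loans=-201

Answer: 3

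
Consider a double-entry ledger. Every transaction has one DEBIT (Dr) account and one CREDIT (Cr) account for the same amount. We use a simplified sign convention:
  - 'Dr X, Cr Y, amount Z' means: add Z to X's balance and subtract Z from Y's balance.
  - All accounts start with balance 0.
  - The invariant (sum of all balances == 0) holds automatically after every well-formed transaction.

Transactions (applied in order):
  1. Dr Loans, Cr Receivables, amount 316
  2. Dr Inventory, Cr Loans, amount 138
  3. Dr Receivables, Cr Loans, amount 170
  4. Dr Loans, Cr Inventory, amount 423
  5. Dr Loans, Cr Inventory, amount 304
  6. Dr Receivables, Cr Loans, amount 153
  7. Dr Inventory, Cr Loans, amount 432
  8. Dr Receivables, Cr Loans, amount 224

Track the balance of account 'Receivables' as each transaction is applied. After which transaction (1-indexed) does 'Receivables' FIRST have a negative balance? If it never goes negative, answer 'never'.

Answer: 1

Derivation:
After txn 1: Receivables=-316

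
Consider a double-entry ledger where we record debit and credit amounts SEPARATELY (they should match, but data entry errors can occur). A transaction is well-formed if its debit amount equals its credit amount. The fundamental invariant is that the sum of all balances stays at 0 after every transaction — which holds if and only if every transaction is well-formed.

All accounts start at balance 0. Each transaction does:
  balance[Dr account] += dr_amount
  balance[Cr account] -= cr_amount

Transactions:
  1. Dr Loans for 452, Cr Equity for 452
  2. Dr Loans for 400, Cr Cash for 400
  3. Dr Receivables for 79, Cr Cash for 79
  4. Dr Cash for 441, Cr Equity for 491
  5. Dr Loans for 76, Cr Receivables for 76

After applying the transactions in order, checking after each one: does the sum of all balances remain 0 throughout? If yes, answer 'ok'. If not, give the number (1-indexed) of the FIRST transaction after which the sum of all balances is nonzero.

After txn 1: dr=452 cr=452 sum_balances=0
After txn 2: dr=400 cr=400 sum_balances=0
After txn 3: dr=79 cr=79 sum_balances=0
After txn 4: dr=441 cr=491 sum_balances=-50
After txn 5: dr=76 cr=76 sum_balances=-50

Answer: 4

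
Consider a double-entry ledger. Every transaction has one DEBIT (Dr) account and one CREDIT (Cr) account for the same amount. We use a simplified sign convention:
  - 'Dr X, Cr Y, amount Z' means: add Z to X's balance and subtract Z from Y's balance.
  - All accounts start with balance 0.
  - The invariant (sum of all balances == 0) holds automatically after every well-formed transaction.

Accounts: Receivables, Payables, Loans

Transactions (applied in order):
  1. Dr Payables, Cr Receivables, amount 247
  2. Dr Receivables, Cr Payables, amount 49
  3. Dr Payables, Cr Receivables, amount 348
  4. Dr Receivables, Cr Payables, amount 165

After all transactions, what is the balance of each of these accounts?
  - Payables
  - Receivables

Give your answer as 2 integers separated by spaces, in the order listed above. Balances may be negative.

Answer: 381 -381

Derivation:
After txn 1 (Dr Payables, Cr Receivables, amount 247): Payables=247 Receivables=-247
After txn 2 (Dr Receivables, Cr Payables, amount 49): Payables=198 Receivables=-198
After txn 3 (Dr Payables, Cr Receivables, amount 348): Payables=546 Receivables=-546
After txn 4 (Dr Receivables, Cr Payables, amount 165): Payables=381 Receivables=-381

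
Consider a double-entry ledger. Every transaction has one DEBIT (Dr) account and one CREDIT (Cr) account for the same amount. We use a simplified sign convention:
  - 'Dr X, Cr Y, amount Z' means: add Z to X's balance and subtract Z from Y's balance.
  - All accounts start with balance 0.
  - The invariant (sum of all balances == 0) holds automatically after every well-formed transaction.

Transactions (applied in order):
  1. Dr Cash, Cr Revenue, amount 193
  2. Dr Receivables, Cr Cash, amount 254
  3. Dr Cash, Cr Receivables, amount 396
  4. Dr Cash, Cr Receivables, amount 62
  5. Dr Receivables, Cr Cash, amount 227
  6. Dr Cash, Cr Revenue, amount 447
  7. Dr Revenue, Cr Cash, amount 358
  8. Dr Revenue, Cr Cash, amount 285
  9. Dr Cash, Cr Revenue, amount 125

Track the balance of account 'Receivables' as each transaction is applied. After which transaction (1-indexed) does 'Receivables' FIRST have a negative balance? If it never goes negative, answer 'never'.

Answer: 3

Derivation:
After txn 1: Receivables=0
After txn 2: Receivables=254
After txn 3: Receivables=-142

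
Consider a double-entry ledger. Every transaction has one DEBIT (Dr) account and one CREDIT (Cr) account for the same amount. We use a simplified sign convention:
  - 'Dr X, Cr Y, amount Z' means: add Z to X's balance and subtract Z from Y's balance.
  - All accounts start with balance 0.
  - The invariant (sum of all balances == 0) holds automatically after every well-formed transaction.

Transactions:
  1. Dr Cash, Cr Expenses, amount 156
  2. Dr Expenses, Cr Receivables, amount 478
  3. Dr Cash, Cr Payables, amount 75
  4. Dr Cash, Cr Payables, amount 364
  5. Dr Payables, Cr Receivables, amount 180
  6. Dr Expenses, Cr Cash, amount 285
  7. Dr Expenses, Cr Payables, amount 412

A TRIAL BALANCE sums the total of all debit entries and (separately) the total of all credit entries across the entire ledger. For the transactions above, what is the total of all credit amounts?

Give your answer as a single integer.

Txn 1: credit+=156
Txn 2: credit+=478
Txn 3: credit+=75
Txn 4: credit+=364
Txn 5: credit+=180
Txn 6: credit+=285
Txn 7: credit+=412
Total credits = 1950

Answer: 1950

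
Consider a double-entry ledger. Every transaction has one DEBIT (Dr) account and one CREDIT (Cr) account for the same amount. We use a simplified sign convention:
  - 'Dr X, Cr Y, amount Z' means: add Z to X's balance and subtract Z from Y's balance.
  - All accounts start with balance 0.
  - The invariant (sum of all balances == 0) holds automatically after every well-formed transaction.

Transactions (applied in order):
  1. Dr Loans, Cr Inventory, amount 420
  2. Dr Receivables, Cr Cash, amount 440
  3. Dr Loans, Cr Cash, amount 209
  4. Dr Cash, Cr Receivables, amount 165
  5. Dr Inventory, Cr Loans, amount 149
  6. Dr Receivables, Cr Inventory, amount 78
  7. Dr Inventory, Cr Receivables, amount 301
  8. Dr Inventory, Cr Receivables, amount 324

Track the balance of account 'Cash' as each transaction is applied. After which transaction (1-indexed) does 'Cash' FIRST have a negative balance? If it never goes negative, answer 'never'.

Answer: 2

Derivation:
After txn 1: Cash=0
After txn 2: Cash=-440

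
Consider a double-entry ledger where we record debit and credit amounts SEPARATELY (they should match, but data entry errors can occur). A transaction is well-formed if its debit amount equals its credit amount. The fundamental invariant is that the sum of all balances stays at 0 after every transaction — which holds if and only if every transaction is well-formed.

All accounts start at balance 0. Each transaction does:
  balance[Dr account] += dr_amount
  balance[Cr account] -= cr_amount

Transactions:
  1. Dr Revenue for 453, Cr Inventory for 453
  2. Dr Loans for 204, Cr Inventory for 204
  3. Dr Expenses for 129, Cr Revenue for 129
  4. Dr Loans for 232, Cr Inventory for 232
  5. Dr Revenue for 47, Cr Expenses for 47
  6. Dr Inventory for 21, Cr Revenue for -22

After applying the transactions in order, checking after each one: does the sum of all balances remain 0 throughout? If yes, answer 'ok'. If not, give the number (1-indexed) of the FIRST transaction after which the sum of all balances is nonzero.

Answer: 6

Derivation:
After txn 1: dr=453 cr=453 sum_balances=0
After txn 2: dr=204 cr=204 sum_balances=0
After txn 3: dr=129 cr=129 sum_balances=0
After txn 4: dr=232 cr=232 sum_balances=0
After txn 5: dr=47 cr=47 sum_balances=0
After txn 6: dr=21 cr=-22 sum_balances=43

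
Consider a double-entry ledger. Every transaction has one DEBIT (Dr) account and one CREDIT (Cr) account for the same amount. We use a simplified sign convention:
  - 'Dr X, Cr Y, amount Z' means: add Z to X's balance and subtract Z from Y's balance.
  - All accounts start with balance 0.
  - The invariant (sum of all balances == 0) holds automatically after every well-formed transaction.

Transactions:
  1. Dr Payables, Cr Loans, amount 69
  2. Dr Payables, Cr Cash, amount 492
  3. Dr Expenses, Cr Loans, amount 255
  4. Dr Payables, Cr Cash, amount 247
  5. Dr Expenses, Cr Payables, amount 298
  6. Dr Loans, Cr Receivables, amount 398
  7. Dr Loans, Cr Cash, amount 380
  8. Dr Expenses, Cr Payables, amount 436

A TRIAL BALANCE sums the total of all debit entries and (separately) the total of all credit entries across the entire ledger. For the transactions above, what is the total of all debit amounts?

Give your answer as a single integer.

Txn 1: debit+=69
Txn 2: debit+=492
Txn 3: debit+=255
Txn 4: debit+=247
Txn 5: debit+=298
Txn 6: debit+=398
Txn 7: debit+=380
Txn 8: debit+=436
Total debits = 2575

Answer: 2575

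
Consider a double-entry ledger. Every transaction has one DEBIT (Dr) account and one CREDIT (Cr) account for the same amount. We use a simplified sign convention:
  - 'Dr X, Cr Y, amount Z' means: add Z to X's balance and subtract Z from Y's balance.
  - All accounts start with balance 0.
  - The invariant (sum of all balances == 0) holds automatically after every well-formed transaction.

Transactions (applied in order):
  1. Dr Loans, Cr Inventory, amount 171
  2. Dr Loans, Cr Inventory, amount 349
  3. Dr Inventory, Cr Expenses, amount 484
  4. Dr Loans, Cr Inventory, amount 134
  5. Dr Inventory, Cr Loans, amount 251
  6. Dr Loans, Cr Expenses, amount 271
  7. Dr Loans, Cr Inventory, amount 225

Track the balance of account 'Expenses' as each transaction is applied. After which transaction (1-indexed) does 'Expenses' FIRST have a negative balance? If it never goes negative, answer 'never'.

After txn 1: Expenses=0
After txn 2: Expenses=0
After txn 3: Expenses=-484

Answer: 3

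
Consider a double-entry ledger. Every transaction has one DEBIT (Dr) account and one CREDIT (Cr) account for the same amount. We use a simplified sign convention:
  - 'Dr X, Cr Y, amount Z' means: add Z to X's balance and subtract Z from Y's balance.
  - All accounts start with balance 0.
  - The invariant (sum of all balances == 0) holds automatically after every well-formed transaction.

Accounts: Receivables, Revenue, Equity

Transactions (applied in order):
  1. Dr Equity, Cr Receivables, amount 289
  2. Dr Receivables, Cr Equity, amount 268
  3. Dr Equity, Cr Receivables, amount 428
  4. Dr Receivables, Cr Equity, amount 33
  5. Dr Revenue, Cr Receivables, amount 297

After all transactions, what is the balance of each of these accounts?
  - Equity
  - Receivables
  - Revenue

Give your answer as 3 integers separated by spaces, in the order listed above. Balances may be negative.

After txn 1 (Dr Equity, Cr Receivables, amount 289): Equity=289 Receivables=-289
After txn 2 (Dr Receivables, Cr Equity, amount 268): Equity=21 Receivables=-21
After txn 3 (Dr Equity, Cr Receivables, amount 428): Equity=449 Receivables=-449
After txn 4 (Dr Receivables, Cr Equity, amount 33): Equity=416 Receivables=-416
After txn 5 (Dr Revenue, Cr Receivables, amount 297): Equity=416 Receivables=-713 Revenue=297

Answer: 416 -713 297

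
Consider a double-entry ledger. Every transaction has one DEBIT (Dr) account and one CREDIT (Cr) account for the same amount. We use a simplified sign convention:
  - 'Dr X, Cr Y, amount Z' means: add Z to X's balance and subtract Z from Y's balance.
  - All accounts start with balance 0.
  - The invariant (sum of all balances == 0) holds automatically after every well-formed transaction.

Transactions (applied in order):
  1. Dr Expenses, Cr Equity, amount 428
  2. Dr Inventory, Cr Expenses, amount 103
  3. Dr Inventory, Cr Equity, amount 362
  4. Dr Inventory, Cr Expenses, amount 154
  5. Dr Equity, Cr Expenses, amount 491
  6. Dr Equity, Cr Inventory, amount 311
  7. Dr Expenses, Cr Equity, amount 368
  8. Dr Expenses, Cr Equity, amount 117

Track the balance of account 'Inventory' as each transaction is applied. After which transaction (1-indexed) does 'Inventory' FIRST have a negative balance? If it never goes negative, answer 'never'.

After txn 1: Inventory=0
After txn 2: Inventory=103
After txn 3: Inventory=465
After txn 4: Inventory=619
After txn 5: Inventory=619
After txn 6: Inventory=308
After txn 7: Inventory=308
After txn 8: Inventory=308

Answer: never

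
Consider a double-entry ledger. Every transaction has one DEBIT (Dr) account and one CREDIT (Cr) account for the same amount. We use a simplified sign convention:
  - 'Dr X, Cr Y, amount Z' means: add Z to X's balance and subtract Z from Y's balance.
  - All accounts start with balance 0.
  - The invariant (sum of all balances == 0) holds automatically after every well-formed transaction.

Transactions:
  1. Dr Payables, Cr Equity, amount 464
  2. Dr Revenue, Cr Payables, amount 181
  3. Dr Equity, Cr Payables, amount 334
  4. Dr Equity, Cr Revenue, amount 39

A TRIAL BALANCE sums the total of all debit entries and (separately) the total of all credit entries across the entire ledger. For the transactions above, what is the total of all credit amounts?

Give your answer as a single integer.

Txn 1: credit+=464
Txn 2: credit+=181
Txn 3: credit+=334
Txn 4: credit+=39
Total credits = 1018

Answer: 1018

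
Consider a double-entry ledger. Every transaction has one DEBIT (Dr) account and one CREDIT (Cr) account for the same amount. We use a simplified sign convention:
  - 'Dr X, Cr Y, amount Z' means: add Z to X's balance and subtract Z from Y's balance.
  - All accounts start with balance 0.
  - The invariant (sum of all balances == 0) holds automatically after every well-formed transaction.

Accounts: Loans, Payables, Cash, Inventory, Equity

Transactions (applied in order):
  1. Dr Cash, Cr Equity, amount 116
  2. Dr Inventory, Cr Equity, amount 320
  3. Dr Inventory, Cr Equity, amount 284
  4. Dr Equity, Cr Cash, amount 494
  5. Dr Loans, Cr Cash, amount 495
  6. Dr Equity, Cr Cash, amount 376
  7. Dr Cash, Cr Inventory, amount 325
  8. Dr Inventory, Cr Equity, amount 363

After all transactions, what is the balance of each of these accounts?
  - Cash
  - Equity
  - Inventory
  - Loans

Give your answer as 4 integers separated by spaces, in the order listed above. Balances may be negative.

After txn 1 (Dr Cash, Cr Equity, amount 116): Cash=116 Equity=-116
After txn 2 (Dr Inventory, Cr Equity, amount 320): Cash=116 Equity=-436 Inventory=320
After txn 3 (Dr Inventory, Cr Equity, amount 284): Cash=116 Equity=-720 Inventory=604
After txn 4 (Dr Equity, Cr Cash, amount 494): Cash=-378 Equity=-226 Inventory=604
After txn 5 (Dr Loans, Cr Cash, amount 495): Cash=-873 Equity=-226 Inventory=604 Loans=495
After txn 6 (Dr Equity, Cr Cash, amount 376): Cash=-1249 Equity=150 Inventory=604 Loans=495
After txn 7 (Dr Cash, Cr Inventory, amount 325): Cash=-924 Equity=150 Inventory=279 Loans=495
After txn 8 (Dr Inventory, Cr Equity, amount 363): Cash=-924 Equity=-213 Inventory=642 Loans=495

Answer: -924 -213 642 495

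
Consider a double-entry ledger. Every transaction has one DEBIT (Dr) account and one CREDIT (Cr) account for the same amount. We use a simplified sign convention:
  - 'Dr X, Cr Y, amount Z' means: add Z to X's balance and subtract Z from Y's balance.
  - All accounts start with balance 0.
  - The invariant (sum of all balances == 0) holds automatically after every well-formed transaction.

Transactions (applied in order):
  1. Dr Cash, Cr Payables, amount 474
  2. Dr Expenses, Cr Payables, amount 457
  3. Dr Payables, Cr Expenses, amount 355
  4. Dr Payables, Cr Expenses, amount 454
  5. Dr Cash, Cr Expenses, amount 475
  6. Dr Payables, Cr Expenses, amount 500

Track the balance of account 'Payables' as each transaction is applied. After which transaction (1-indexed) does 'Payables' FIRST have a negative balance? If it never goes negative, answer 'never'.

Answer: 1

Derivation:
After txn 1: Payables=-474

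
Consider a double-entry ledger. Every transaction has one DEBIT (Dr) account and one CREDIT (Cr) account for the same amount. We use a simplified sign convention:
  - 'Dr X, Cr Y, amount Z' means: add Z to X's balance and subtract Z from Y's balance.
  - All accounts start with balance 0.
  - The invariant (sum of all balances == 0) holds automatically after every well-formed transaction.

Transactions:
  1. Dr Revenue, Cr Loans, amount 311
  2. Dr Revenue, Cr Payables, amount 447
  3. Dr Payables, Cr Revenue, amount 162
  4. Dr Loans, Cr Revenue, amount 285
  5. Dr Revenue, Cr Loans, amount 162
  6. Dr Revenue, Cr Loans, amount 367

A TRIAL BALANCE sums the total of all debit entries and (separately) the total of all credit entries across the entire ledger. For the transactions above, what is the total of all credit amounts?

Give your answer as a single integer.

Txn 1: credit+=311
Txn 2: credit+=447
Txn 3: credit+=162
Txn 4: credit+=285
Txn 5: credit+=162
Txn 6: credit+=367
Total credits = 1734

Answer: 1734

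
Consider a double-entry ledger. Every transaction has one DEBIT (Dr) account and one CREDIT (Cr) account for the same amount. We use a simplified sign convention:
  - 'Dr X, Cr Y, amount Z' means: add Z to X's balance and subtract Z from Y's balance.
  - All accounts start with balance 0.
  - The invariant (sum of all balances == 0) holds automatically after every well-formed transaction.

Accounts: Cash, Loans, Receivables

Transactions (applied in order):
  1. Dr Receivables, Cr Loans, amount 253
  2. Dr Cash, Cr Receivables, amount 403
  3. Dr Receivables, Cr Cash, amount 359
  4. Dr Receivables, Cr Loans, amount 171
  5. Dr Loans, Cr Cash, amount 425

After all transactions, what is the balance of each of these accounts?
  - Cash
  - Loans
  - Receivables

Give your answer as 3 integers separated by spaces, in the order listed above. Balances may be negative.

Answer: -381 1 380

Derivation:
After txn 1 (Dr Receivables, Cr Loans, amount 253): Loans=-253 Receivables=253
After txn 2 (Dr Cash, Cr Receivables, amount 403): Cash=403 Loans=-253 Receivables=-150
After txn 3 (Dr Receivables, Cr Cash, amount 359): Cash=44 Loans=-253 Receivables=209
After txn 4 (Dr Receivables, Cr Loans, amount 171): Cash=44 Loans=-424 Receivables=380
After txn 5 (Dr Loans, Cr Cash, amount 425): Cash=-381 Loans=1 Receivables=380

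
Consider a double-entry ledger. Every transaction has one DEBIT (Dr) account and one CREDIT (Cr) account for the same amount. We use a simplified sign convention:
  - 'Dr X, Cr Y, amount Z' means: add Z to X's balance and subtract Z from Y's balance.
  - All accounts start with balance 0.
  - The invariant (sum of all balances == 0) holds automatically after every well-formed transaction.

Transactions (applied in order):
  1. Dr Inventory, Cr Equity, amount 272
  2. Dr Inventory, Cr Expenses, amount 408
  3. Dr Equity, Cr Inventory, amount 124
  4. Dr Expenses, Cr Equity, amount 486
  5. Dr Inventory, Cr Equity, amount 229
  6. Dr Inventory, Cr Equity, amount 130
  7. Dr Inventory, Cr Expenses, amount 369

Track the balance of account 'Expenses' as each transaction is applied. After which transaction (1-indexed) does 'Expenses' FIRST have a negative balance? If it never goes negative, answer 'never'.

After txn 1: Expenses=0
After txn 2: Expenses=-408

Answer: 2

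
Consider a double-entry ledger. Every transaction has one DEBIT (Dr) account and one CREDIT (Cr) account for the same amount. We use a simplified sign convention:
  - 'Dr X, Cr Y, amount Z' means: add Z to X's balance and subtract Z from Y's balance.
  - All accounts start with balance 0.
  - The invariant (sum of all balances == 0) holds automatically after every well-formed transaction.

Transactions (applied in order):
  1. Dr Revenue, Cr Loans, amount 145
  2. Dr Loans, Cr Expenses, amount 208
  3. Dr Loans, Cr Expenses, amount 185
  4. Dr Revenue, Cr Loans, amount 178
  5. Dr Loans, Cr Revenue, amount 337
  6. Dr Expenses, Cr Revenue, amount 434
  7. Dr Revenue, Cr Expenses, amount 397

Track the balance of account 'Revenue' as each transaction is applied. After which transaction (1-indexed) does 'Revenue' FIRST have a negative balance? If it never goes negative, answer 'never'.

After txn 1: Revenue=145
After txn 2: Revenue=145
After txn 3: Revenue=145
After txn 4: Revenue=323
After txn 5: Revenue=-14

Answer: 5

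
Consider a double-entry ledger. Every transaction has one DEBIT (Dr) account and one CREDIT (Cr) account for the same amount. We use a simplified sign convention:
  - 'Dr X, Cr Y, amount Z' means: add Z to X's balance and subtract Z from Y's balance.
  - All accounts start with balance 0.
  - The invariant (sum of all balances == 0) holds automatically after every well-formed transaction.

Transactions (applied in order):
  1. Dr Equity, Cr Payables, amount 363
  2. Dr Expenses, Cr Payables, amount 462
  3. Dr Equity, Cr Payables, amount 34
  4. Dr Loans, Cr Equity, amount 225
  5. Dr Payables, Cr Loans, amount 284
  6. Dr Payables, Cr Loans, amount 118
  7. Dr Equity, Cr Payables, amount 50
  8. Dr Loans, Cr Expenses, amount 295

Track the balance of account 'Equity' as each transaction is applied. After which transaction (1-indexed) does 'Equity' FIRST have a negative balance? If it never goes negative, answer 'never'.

After txn 1: Equity=363
After txn 2: Equity=363
After txn 3: Equity=397
After txn 4: Equity=172
After txn 5: Equity=172
After txn 6: Equity=172
After txn 7: Equity=222
After txn 8: Equity=222

Answer: never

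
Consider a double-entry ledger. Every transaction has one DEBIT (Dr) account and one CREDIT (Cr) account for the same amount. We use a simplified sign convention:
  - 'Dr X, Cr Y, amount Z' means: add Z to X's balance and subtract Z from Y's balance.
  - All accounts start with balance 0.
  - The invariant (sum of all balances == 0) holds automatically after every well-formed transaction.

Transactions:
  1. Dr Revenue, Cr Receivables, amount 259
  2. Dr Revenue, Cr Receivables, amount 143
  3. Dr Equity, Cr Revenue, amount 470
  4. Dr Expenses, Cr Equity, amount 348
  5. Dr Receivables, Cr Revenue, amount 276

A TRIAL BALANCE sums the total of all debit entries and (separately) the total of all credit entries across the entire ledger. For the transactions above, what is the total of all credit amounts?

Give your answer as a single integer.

Txn 1: credit+=259
Txn 2: credit+=143
Txn 3: credit+=470
Txn 4: credit+=348
Txn 5: credit+=276
Total credits = 1496

Answer: 1496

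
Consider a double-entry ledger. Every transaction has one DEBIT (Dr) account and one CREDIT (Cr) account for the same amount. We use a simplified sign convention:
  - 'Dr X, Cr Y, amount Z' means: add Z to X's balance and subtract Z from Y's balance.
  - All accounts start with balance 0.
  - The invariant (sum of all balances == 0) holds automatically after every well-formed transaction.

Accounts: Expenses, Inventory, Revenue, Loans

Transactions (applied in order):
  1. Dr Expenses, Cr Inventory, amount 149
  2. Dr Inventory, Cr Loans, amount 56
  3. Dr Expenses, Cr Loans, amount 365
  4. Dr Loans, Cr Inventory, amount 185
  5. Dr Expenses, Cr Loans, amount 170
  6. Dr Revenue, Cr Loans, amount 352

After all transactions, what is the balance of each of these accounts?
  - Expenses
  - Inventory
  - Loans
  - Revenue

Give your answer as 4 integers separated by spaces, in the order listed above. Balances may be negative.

After txn 1 (Dr Expenses, Cr Inventory, amount 149): Expenses=149 Inventory=-149
After txn 2 (Dr Inventory, Cr Loans, amount 56): Expenses=149 Inventory=-93 Loans=-56
After txn 3 (Dr Expenses, Cr Loans, amount 365): Expenses=514 Inventory=-93 Loans=-421
After txn 4 (Dr Loans, Cr Inventory, amount 185): Expenses=514 Inventory=-278 Loans=-236
After txn 5 (Dr Expenses, Cr Loans, amount 170): Expenses=684 Inventory=-278 Loans=-406
After txn 6 (Dr Revenue, Cr Loans, amount 352): Expenses=684 Inventory=-278 Loans=-758 Revenue=352

Answer: 684 -278 -758 352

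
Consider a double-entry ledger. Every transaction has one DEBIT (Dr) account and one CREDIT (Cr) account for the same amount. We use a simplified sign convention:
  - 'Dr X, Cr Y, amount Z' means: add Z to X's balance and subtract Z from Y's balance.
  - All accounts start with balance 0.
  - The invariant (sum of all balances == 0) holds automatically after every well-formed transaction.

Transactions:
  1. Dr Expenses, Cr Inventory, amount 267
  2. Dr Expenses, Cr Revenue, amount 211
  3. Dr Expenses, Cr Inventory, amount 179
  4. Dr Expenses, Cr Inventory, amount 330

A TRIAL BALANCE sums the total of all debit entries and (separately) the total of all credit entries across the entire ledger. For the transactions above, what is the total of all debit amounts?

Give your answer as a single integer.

Txn 1: debit+=267
Txn 2: debit+=211
Txn 3: debit+=179
Txn 4: debit+=330
Total debits = 987

Answer: 987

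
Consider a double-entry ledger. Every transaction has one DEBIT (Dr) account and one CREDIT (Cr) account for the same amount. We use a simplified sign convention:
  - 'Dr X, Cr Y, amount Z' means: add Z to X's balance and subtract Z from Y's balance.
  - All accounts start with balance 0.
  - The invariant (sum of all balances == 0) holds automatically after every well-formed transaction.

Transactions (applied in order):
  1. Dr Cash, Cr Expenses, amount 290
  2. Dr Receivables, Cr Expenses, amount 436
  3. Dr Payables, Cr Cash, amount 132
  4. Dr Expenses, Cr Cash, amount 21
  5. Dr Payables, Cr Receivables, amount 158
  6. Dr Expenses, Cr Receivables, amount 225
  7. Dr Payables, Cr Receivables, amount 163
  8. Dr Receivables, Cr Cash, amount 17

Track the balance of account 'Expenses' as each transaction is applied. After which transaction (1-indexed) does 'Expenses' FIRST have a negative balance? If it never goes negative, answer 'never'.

After txn 1: Expenses=-290

Answer: 1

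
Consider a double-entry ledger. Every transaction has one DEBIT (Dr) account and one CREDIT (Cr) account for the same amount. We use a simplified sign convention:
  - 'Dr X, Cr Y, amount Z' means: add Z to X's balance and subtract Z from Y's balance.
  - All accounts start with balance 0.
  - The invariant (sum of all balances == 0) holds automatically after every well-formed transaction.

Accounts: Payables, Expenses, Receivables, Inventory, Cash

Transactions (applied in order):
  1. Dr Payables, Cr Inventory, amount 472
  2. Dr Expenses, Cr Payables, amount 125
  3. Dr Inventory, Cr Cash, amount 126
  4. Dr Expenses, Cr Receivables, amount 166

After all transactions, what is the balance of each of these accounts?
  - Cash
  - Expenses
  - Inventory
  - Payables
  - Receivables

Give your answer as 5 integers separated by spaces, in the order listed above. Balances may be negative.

Answer: -126 291 -346 347 -166

Derivation:
After txn 1 (Dr Payables, Cr Inventory, amount 472): Inventory=-472 Payables=472
After txn 2 (Dr Expenses, Cr Payables, amount 125): Expenses=125 Inventory=-472 Payables=347
After txn 3 (Dr Inventory, Cr Cash, amount 126): Cash=-126 Expenses=125 Inventory=-346 Payables=347
After txn 4 (Dr Expenses, Cr Receivables, amount 166): Cash=-126 Expenses=291 Inventory=-346 Payables=347 Receivables=-166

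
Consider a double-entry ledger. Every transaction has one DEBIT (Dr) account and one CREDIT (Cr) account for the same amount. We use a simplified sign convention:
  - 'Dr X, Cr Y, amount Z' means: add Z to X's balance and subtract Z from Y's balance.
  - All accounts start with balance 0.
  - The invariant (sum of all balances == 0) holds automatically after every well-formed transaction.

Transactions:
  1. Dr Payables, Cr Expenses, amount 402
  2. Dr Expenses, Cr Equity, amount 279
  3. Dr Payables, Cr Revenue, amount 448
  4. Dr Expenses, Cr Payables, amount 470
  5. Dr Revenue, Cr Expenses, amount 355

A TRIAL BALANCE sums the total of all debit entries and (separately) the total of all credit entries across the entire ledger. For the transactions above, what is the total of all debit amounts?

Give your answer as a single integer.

Txn 1: debit+=402
Txn 2: debit+=279
Txn 3: debit+=448
Txn 4: debit+=470
Txn 5: debit+=355
Total debits = 1954

Answer: 1954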